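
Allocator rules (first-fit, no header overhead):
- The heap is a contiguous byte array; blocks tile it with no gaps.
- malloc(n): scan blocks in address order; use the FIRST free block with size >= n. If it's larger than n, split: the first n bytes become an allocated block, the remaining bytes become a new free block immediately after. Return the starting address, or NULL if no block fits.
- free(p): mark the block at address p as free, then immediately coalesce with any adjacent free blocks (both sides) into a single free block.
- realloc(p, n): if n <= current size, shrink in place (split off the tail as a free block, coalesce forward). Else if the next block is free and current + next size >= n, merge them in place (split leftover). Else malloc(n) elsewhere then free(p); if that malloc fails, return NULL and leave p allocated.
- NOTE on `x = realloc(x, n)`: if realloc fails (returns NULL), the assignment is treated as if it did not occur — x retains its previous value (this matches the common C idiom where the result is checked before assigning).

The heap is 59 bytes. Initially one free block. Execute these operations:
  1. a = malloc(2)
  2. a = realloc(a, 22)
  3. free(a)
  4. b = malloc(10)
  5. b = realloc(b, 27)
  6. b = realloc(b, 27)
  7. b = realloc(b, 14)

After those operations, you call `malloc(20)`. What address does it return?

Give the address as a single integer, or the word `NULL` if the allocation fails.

Answer: 14

Derivation:
Op 1: a = malloc(2) -> a = 0; heap: [0-1 ALLOC][2-58 FREE]
Op 2: a = realloc(a, 22) -> a = 0; heap: [0-21 ALLOC][22-58 FREE]
Op 3: free(a) -> (freed a); heap: [0-58 FREE]
Op 4: b = malloc(10) -> b = 0; heap: [0-9 ALLOC][10-58 FREE]
Op 5: b = realloc(b, 27) -> b = 0; heap: [0-26 ALLOC][27-58 FREE]
Op 6: b = realloc(b, 27) -> b = 0; heap: [0-26 ALLOC][27-58 FREE]
Op 7: b = realloc(b, 14) -> b = 0; heap: [0-13 ALLOC][14-58 FREE]
malloc(20): first-fit scan over [0-13 ALLOC][14-58 FREE] -> 14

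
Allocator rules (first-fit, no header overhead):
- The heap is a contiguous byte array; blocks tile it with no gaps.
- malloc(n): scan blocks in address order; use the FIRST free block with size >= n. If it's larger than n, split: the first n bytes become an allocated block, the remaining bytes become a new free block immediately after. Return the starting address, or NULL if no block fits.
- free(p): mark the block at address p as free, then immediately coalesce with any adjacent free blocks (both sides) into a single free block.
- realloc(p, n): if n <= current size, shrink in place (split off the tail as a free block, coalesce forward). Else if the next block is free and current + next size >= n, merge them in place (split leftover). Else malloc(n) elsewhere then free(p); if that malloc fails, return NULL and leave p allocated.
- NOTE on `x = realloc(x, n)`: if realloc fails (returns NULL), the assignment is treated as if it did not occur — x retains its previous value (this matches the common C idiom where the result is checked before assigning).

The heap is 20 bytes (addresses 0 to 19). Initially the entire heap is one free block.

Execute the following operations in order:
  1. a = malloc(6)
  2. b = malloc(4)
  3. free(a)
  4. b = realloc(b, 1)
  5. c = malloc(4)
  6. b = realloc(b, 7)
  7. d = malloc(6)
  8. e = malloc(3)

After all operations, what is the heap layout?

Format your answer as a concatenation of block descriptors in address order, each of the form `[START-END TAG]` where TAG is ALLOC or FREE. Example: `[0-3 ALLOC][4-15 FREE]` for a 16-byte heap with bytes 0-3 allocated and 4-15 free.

Answer: [0-3 ALLOC][4-5 FREE][6-12 ALLOC][13-18 ALLOC][19-19 FREE]

Derivation:
Op 1: a = malloc(6) -> a = 0; heap: [0-5 ALLOC][6-19 FREE]
Op 2: b = malloc(4) -> b = 6; heap: [0-5 ALLOC][6-9 ALLOC][10-19 FREE]
Op 3: free(a) -> (freed a); heap: [0-5 FREE][6-9 ALLOC][10-19 FREE]
Op 4: b = realloc(b, 1) -> b = 6; heap: [0-5 FREE][6-6 ALLOC][7-19 FREE]
Op 5: c = malloc(4) -> c = 0; heap: [0-3 ALLOC][4-5 FREE][6-6 ALLOC][7-19 FREE]
Op 6: b = realloc(b, 7) -> b = 6; heap: [0-3 ALLOC][4-5 FREE][6-12 ALLOC][13-19 FREE]
Op 7: d = malloc(6) -> d = 13; heap: [0-3 ALLOC][4-5 FREE][6-12 ALLOC][13-18 ALLOC][19-19 FREE]
Op 8: e = malloc(3) -> e = NULL; heap: [0-3 ALLOC][4-5 FREE][6-12 ALLOC][13-18 ALLOC][19-19 FREE]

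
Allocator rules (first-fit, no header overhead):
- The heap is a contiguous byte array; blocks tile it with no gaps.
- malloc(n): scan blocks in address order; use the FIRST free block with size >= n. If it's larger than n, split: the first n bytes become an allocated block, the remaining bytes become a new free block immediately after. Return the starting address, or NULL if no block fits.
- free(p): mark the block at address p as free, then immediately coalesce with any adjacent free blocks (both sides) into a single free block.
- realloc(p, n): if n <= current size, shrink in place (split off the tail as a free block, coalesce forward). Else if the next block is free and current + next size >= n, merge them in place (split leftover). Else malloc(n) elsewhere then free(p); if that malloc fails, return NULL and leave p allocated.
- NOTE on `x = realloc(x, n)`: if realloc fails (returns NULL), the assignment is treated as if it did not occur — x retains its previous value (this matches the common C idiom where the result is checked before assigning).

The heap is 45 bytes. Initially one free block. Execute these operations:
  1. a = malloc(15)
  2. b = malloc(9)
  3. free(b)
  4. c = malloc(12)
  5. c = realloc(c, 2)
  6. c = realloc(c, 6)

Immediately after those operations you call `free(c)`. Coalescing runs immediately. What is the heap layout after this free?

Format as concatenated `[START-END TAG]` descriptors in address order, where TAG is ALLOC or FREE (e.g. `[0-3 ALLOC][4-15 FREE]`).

Op 1: a = malloc(15) -> a = 0; heap: [0-14 ALLOC][15-44 FREE]
Op 2: b = malloc(9) -> b = 15; heap: [0-14 ALLOC][15-23 ALLOC][24-44 FREE]
Op 3: free(b) -> (freed b); heap: [0-14 ALLOC][15-44 FREE]
Op 4: c = malloc(12) -> c = 15; heap: [0-14 ALLOC][15-26 ALLOC][27-44 FREE]
Op 5: c = realloc(c, 2) -> c = 15; heap: [0-14 ALLOC][15-16 ALLOC][17-44 FREE]
Op 6: c = realloc(c, 6) -> c = 15; heap: [0-14 ALLOC][15-20 ALLOC][21-44 FREE]
free(c): c = 15 -> block [15-20 ALLOC]; mark free, coalesce with adjacent free neighbors -> [0-14 ALLOC][15-44 FREE]

Answer: [0-14 ALLOC][15-44 FREE]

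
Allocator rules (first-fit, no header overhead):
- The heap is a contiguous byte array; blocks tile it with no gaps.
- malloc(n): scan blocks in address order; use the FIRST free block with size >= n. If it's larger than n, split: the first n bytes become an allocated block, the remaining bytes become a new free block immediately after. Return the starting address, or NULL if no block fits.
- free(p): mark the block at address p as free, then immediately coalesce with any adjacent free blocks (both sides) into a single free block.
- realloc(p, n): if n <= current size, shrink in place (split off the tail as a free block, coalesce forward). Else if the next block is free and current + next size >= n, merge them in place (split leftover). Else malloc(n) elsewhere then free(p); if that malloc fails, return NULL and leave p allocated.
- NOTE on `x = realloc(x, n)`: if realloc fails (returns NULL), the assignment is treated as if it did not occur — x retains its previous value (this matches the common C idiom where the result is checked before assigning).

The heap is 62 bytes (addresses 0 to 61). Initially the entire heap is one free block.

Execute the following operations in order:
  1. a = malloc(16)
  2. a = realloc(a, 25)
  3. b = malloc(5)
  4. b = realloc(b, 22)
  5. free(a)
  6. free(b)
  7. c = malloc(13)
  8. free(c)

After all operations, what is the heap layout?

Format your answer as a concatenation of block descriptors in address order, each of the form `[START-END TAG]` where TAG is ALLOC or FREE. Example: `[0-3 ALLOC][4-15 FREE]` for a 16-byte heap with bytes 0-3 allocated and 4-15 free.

Answer: [0-61 FREE]

Derivation:
Op 1: a = malloc(16) -> a = 0; heap: [0-15 ALLOC][16-61 FREE]
Op 2: a = realloc(a, 25) -> a = 0; heap: [0-24 ALLOC][25-61 FREE]
Op 3: b = malloc(5) -> b = 25; heap: [0-24 ALLOC][25-29 ALLOC][30-61 FREE]
Op 4: b = realloc(b, 22) -> b = 25; heap: [0-24 ALLOC][25-46 ALLOC][47-61 FREE]
Op 5: free(a) -> (freed a); heap: [0-24 FREE][25-46 ALLOC][47-61 FREE]
Op 6: free(b) -> (freed b); heap: [0-61 FREE]
Op 7: c = malloc(13) -> c = 0; heap: [0-12 ALLOC][13-61 FREE]
Op 8: free(c) -> (freed c); heap: [0-61 FREE]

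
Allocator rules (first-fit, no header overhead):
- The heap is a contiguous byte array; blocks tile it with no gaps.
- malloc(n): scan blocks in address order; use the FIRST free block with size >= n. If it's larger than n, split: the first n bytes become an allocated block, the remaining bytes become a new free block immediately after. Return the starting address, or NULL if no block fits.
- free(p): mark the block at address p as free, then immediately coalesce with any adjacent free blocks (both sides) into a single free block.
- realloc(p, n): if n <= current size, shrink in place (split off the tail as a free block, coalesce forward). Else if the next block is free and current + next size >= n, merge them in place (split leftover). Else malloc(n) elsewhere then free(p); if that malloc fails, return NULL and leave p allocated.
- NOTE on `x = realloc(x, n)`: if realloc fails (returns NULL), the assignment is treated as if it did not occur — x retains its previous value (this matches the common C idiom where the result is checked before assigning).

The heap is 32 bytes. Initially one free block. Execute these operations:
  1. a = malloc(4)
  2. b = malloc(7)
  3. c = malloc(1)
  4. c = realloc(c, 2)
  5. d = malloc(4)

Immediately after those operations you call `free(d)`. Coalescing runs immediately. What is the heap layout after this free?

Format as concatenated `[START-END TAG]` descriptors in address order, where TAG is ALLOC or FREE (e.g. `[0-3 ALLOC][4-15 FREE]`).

Answer: [0-3 ALLOC][4-10 ALLOC][11-12 ALLOC][13-31 FREE]

Derivation:
Op 1: a = malloc(4) -> a = 0; heap: [0-3 ALLOC][4-31 FREE]
Op 2: b = malloc(7) -> b = 4; heap: [0-3 ALLOC][4-10 ALLOC][11-31 FREE]
Op 3: c = malloc(1) -> c = 11; heap: [0-3 ALLOC][4-10 ALLOC][11-11 ALLOC][12-31 FREE]
Op 4: c = realloc(c, 2) -> c = 11; heap: [0-3 ALLOC][4-10 ALLOC][11-12 ALLOC][13-31 FREE]
Op 5: d = malloc(4) -> d = 13; heap: [0-3 ALLOC][4-10 ALLOC][11-12 ALLOC][13-16 ALLOC][17-31 FREE]
free(d): d = 13 -> block [13-16 ALLOC]; mark free, coalesce with adjacent free neighbors -> [0-3 ALLOC][4-10 ALLOC][11-12 ALLOC][13-31 FREE]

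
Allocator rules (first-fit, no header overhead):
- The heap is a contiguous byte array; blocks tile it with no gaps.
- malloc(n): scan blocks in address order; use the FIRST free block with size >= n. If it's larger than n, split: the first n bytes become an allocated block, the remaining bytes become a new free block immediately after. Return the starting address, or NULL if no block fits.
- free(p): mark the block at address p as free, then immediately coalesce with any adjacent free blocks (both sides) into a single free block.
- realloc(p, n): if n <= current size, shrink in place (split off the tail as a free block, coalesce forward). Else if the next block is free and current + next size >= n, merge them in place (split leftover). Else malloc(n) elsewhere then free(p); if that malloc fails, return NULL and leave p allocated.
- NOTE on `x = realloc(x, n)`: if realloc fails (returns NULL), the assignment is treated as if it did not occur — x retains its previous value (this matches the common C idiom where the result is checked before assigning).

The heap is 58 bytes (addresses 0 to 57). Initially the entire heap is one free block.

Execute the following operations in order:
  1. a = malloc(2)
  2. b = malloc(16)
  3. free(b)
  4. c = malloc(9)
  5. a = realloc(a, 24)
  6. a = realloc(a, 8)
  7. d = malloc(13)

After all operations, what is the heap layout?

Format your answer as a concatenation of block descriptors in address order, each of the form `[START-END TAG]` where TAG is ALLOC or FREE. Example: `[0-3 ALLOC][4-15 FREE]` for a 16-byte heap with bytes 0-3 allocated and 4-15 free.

Op 1: a = malloc(2) -> a = 0; heap: [0-1 ALLOC][2-57 FREE]
Op 2: b = malloc(16) -> b = 2; heap: [0-1 ALLOC][2-17 ALLOC][18-57 FREE]
Op 3: free(b) -> (freed b); heap: [0-1 ALLOC][2-57 FREE]
Op 4: c = malloc(9) -> c = 2; heap: [0-1 ALLOC][2-10 ALLOC][11-57 FREE]
Op 5: a = realloc(a, 24) -> a = 11; heap: [0-1 FREE][2-10 ALLOC][11-34 ALLOC][35-57 FREE]
Op 6: a = realloc(a, 8) -> a = 11; heap: [0-1 FREE][2-10 ALLOC][11-18 ALLOC][19-57 FREE]
Op 7: d = malloc(13) -> d = 19; heap: [0-1 FREE][2-10 ALLOC][11-18 ALLOC][19-31 ALLOC][32-57 FREE]

Answer: [0-1 FREE][2-10 ALLOC][11-18 ALLOC][19-31 ALLOC][32-57 FREE]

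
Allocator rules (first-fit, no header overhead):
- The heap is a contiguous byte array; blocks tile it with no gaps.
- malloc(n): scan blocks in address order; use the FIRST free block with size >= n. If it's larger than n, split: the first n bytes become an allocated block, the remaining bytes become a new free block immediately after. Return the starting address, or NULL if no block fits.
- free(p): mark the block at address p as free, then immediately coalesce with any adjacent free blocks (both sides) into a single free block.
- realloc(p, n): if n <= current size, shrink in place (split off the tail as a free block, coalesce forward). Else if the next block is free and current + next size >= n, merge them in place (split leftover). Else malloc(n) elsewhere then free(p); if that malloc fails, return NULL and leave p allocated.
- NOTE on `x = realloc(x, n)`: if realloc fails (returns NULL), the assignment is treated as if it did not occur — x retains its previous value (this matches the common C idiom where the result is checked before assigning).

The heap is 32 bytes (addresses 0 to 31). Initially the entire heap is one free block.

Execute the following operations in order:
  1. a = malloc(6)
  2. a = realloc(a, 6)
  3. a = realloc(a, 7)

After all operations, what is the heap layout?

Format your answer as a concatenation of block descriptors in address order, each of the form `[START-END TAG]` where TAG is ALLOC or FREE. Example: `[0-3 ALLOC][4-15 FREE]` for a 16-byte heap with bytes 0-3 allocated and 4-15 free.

Op 1: a = malloc(6) -> a = 0; heap: [0-5 ALLOC][6-31 FREE]
Op 2: a = realloc(a, 6) -> a = 0; heap: [0-5 ALLOC][6-31 FREE]
Op 3: a = realloc(a, 7) -> a = 0; heap: [0-6 ALLOC][7-31 FREE]

Answer: [0-6 ALLOC][7-31 FREE]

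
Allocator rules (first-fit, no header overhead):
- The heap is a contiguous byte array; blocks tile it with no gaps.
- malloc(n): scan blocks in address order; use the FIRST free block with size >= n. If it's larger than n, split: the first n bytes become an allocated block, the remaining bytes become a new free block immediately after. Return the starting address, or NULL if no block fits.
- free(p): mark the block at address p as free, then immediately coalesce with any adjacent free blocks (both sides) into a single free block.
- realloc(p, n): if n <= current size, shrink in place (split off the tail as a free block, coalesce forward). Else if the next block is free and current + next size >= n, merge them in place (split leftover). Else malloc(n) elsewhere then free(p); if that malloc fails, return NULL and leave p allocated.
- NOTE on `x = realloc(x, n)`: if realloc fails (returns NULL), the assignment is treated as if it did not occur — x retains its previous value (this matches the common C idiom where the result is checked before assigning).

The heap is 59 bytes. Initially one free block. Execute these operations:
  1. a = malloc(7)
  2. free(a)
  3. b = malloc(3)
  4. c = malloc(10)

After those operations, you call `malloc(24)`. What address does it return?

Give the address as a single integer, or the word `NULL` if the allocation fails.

Answer: 13

Derivation:
Op 1: a = malloc(7) -> a = 0; heap: [0-6 ALLOC][7-58 FREE]
Op 2: free(a) -> (freed a); heap: [0-58 FREE]
Op 3: b = malloc(3) -> b = 0; heap: [0-2 ALLOC][3-58 FREE]
Op 4: c = malloc(10) -> c = 3; heap: [0-2 ALLOC][3-12 ALLOC][13-58 FREE]
malloc(24): first-fit scan over [0-2 ALLOC][3-12 ALLOC][13-58 FREE] -> 13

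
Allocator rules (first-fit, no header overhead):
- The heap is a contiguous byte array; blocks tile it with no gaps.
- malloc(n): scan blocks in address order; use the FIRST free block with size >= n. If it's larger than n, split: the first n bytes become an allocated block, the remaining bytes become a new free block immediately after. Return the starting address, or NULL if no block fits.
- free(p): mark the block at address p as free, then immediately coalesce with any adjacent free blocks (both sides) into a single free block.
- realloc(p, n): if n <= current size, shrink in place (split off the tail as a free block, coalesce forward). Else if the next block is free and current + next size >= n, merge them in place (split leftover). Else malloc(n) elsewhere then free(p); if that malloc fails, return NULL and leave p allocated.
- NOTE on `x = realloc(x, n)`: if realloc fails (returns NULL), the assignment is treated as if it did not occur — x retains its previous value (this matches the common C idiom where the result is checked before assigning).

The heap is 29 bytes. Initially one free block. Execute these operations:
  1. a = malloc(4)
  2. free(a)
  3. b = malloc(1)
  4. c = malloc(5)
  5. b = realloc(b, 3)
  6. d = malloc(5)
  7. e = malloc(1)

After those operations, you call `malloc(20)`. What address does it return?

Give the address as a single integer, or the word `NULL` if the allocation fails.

Op 1: a = malloc(4) -> a = 0; heap: [0-3 ALLOC][4-28 FREE]
Op 2: free(a) -> (freed a); heap: [0-28 FREE]
Op 3: b = malloc(1) -> b = 0; heap: [0-0 ALLOC][1-28 FREE]
Op 4: c = malloc(5) -> c = 1; heap: [0-0 ALLOC][1-5 ALLOC][6-28 FREE]
Op 5: b = realloc(b, 3) -> b = 6; heap: [0-0 FREE][1-5 ALLOC][6-8 ALLOC][9-28 FREE]
Op 6: d = malloc(5) -> d = 9; heap: [0-0 FREE][1-5 ALLOC][6-8 ALLOC][9-13 ALLOC][14-28 FREE]
Op 7: e = malloc(1) -> e = 0; heap: [0-0 ALLOC][1-5 ALLOC][6-8 ALLOC][9-13 ALLOC][14-28 FREE]
malloc(20): first-fit scan over [0-0 ALLOC][1-5 ALLOC][6-8 ALLOC][9-13 ALLOC][14-28 FREE] -> NULL

Answer: NULL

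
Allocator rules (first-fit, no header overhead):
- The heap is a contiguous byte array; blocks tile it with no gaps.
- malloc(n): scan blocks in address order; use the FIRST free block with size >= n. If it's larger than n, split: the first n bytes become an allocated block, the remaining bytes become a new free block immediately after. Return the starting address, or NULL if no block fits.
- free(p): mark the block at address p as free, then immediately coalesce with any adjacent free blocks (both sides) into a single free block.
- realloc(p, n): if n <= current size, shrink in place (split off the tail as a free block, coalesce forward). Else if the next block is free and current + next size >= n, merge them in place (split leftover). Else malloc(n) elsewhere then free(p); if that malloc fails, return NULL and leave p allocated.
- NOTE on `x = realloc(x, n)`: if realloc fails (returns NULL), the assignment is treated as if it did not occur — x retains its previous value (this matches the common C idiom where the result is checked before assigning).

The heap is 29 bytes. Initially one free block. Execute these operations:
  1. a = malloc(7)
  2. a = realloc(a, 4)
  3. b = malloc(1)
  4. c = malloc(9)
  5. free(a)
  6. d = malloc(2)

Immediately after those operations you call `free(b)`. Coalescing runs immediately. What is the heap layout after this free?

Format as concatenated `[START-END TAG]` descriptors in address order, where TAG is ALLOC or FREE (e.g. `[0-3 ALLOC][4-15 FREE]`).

Answer: [0-1 ALLOC][2-4 FREE][5-13 ALLOC][14-28 FREE]

Derivation:
Op 1: a = malloc(7) -> a = 0; heap: [0-6 ALLOC][7-28 FREE]
Op 2: a = realloc(a, 4) -> a = 0; heap: [0-3 ALLOC][4-28 FREE]
Op 3: b = malloc(1) -> b = 4; heap: [0-3 ALLOC][4-4 ALLOC][5-28 FREE]
Op 4: c = malloc(9) -> c = 5; heap: [0-3 ALLOC][4-4 ALLOC][5-13 ALLOC][14-28 FREE]
Op 5: free(a) -> (freed a); heap: [0-3 FREE][4-4 ALLOC][5-13 ALLOC][14-28 FREE]
Op 6: d = malloc(2) -> d = 0; heap: [0-1 ALLOC][2-3 FREE][4-4 ALLOC][5-13 ALLOC][14-28 FREE]
free(b): b = 4 -> block [4-4 ALLOC]; mark free, coalesce with adjacent free neighbors -> [0-1 ALLOC][2-4 FREE][5-13 ALLOC][14-28 FREE]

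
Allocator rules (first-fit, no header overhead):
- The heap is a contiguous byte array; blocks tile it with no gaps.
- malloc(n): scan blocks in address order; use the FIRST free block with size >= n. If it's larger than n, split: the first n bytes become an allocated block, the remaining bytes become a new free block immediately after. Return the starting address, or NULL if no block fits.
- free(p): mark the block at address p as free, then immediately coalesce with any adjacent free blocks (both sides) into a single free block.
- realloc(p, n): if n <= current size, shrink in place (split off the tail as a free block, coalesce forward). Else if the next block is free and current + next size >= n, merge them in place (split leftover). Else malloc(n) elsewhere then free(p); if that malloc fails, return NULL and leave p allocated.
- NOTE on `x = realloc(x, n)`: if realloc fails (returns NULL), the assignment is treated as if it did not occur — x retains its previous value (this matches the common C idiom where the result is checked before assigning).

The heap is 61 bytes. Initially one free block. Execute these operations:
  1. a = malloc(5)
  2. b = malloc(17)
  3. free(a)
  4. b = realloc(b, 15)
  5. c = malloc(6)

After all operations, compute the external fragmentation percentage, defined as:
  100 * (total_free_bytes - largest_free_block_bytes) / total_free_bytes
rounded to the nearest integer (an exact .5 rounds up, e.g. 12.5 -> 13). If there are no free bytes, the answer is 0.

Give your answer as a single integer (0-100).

Answer: 13

Derivation:
Op 1: a = malloc(5) -> a = 0; heap: [0-4 ALLOC][5-60 FREE]
Op 2: b = malloc(17) -> b = 5; heap: [0-4 ALLOC][5-21 ALLOC][22-60 FREE]
Op 3: free(a) -> (freed a); heap: [0-4 FREE][5-21 ALLOC][22-60 FREE]
Op 4: b = realloc(b, 15) -> b = 5; heap: [0-4 FREE][5-19 ALLOC][20-60 FREE]
Op 5: c = malloc(6) -> c = 20; heap: [0-4 FREE][5-19 ALLOC][20-25 ALLOC][26-60 FREE]
Free blocks: [5 35] total_free=40 largest=35 -> 100*(40-35)/40 = 500/40 = 12.5 -> rounds to 13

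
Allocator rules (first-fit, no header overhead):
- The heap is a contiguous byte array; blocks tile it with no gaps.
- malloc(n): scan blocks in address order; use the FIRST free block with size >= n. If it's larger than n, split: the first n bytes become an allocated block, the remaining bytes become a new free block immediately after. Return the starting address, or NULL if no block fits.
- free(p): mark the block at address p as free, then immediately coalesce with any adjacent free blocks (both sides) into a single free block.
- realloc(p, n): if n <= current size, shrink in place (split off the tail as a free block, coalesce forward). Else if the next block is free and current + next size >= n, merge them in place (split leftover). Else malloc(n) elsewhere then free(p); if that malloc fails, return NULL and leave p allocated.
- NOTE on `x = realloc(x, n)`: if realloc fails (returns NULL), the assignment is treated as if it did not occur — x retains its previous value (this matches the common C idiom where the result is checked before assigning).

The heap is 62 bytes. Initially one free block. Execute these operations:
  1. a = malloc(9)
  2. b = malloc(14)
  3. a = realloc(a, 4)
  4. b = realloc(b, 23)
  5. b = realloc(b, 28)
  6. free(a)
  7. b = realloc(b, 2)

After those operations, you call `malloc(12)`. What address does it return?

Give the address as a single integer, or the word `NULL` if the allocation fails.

Op 1: a = malloc(9) -> a = 0; heap: [0-8 ALLOC][9-61 FREE]
Op 2: b = malloc(14) -> b = 9; heap: [0-8 ALLOC][9-22 ALLOC][23-61 FREE]
Op 3: a = realloc(a, 4) -> a = 0; heap: [0-3 ALLOC][4-8 FREE][9-22 ALLOC][23-61 FREE]
Op 4: b = realloc(b, 23) -> b = 9; heap: [0-3 ALLOC][4-8 FREE][9-31 ALLOC][32-61 FREE]
Op 5: b = realloc(b, 28) -> b = 9; heap: [0-3 ALLOC][4-8 FREE][9-36 ALLOC][37-61 FREE]
Op 6: free(a) -> (freed a); heap: [0-8 FREE][9-36 ALLOC][37-61 FREE]
Op 7: b = realloc(b, 2) -> b = 9; heap: [0-8 FREE][9-10 ALLOC][11-61 FREE]
malloc(12): first-fit scan over [0-8 FREE][9-10 ALLOC][11-61 FREE] -> 11

Answer: 11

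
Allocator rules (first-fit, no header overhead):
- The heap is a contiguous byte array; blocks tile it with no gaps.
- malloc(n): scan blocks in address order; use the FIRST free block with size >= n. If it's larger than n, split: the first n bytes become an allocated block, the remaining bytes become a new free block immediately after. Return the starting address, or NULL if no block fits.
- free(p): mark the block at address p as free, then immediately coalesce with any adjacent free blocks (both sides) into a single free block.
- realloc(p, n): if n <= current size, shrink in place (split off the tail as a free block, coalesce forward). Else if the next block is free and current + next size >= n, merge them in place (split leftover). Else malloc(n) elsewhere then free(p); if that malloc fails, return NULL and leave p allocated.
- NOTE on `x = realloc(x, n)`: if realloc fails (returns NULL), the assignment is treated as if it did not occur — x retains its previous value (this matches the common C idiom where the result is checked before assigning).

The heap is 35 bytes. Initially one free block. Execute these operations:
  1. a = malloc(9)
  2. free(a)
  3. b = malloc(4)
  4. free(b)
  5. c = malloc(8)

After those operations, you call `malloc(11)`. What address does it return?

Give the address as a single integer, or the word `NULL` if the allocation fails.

Op 1: a = malloc(9) -> a = 0; heap: [0-8 ALLOC][9-34 FREE]
Op 2: free(a) -> (freed a); heap: [0-34 FREE]
Op 3: b = malloc(4) -> b = 0; heap: [0-3 ALLOC][4-34 FREE]
Op 4: free(b) -> (freed b); heap: [0-34 FREE]
Op 5: c = malloc(8) -> c = 0; heap: [0-7 ALLOC][8-34 FREE]
malloc(11): first-fit scan over [0-7 ALLOC][8-34 FREE] -> 8

Answer: 8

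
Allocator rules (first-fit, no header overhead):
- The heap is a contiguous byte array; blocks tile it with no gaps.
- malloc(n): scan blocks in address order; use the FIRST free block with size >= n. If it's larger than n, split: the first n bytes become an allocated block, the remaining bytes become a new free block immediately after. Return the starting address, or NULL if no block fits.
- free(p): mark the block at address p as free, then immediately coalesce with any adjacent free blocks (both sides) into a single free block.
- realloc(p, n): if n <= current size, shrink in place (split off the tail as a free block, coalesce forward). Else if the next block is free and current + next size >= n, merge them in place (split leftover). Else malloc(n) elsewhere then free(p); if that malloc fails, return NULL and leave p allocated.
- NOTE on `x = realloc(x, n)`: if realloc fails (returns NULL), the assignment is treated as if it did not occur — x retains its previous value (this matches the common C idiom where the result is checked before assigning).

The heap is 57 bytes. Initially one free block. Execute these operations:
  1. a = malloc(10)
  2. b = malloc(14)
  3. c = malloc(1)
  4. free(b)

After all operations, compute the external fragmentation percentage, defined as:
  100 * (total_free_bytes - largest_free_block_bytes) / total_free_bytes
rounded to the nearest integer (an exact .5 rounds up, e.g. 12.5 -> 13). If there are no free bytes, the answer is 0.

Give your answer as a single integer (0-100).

Answer: 30

Derivation:
Op 1: a = malloc(10) -> a = 0; heap: [0-9 ALLOC][10-56 FREE]
Op 2: b = malloc(14) -> b = 10; heap: [0-9 ALLOC][10-23 ALLOC][24-56 FREE]
Op 3: c = malloc(1) -> c = 24; heap: [0-9 ALLOC][10-23 ALLOC][24-24 ALLOC][25-56 FREE]
Op 4: free(b) -> (freed b); heap: [0-9 ALLOC][10-23 FREE][24-24 ALLOC][25-56 FREE]
Free blocks: [14 32] total_free=46 largest=32 -> 100*(46-32)/46 = 1400/46 ≈ 30.435 -> rounds to 30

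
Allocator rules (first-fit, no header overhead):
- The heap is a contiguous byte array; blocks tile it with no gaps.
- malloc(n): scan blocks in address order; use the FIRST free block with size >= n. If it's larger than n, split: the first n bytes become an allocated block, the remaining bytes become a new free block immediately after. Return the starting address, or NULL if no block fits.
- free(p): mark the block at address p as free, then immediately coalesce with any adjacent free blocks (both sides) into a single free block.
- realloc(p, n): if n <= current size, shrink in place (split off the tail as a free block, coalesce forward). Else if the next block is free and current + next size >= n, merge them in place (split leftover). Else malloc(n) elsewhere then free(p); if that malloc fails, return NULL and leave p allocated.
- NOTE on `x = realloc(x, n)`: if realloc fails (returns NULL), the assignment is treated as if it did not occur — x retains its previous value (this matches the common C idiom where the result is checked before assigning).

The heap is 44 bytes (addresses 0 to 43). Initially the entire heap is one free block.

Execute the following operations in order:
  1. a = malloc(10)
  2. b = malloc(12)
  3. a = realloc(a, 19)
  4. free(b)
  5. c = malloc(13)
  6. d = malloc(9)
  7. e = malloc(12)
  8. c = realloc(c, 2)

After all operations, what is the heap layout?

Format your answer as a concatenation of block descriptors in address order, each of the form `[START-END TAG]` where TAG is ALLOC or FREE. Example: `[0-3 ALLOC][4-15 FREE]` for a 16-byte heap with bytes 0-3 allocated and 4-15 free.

Answer: [0-1 ALLOC][2-12 FREE][13-21 ALLOC][22-40 ALLOC][41-43 FREE]

Derivation:
Op 1: a = malloc(10) -> a = 0; heap: [0-9 ALLOC][10-43 FREE]
Op 2: b = malloc(12) -> b = 10; heap: [0-9 ALLOC][10-21 ALLOC][22-43 FREE]
Op 3: a = realloc(a, 19) -> a = 22; heap: [0-9 FREE][10-21 ALLOC][22-40 ALLOC][41-43 FREE]
Op 4: free(b) -> (freed b); heap: [0-21 FREE][22-40 ALLOC][41-43 FREE]
Op 5: c = malloc(13) -> c = 0; heap: [0-12 ALLOC][13-21 FREE][22-40 ALLOC][41-43 FREE]
Op 6: d = malloc(9) -> d = 13; heap: [0-12 ALLOC][13-21 ALLOC][22-40 ALLOC][41-43 FREE]
Op 7: e = malloc(12) -> e = NULL; heap: [0-12 ALLOC][13-21 ALLOC][22-40 ALLOC][41-43 FREE]
Op 8: c = realloc(c, 2) -> c = 0; heap: [0-1 ALLOC][2-12 FREE][13-21 ALLOC][22-40 ALLOC][41-43 FREE]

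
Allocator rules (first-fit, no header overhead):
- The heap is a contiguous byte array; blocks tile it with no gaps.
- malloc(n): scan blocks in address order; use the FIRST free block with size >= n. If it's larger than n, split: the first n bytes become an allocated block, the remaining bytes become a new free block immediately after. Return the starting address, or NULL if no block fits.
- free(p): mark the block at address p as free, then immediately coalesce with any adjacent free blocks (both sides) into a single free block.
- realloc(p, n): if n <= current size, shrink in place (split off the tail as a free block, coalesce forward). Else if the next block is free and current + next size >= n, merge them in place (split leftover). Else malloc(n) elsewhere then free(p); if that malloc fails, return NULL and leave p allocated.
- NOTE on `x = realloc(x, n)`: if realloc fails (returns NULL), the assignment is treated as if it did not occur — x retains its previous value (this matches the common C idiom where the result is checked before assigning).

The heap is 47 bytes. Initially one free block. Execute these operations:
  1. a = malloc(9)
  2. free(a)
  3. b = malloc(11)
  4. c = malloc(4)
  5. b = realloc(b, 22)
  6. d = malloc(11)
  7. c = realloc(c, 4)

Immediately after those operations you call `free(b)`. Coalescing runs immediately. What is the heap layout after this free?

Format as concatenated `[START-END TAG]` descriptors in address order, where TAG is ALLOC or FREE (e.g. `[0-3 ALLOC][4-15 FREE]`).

Op 1: a = malloc(9) -> a = 0; heap: [0-8 ALLOC][9-46 FREE]
Op 2: free(a) -> (freed a); heap: [0-46 FREE]
Op 3: b = malloc(11) -> b = 0; heap: [0-10 ALLOC][11-46 FREE]
Op 4: c = malloc(4) -> c = 11; heap: [0-10 ALLOC][11-14 ALLOC][15-46 FREE]
Op 5: b = realloc(b, 22) -> b = 15; heap: [0-10 FREE][11-14 ALLOC][15-36 ALLOC][37-46 FREE]
Op 6: d = malloc(11) -> d = 0; heap: [0-10 ALLOC][11-14 ALLOC][15-36 ALLOC][37-46 FREE]
Op 7: c = realloc(c, 4) -> c = 11; heap: [0-10 ALLOC][11-14 ALLOC][15-36 ALLOC][37-46 FREE]
free(b): b = 15 -> block [15-36 ALLOC]; mark free, coalesce with adjacent free neighbors -> [0-10 ALLOC][11-14 ALLOC][15-46 FREE]

Answer: [0-10 ALLOC][11-14 ALLOC][15-46 FREE]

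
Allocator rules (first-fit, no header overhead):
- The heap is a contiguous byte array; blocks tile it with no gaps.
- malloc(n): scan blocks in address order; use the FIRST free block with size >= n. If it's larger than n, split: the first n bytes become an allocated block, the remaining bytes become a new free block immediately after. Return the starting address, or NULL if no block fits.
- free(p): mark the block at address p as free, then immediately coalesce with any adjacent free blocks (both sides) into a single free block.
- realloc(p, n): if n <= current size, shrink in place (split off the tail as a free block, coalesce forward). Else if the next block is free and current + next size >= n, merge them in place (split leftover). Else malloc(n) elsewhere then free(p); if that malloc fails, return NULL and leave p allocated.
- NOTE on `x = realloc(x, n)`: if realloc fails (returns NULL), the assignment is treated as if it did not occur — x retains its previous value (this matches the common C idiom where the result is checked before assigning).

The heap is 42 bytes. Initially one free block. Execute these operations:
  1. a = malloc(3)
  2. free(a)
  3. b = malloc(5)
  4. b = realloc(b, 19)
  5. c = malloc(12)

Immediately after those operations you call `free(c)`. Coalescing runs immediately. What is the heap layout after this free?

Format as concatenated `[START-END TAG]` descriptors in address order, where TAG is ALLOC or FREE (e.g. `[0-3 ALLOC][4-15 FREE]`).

Answer: [0-18 ALLOC][19-41 FREE]

Derivation:
Op 1: a = malloc(3) -> a = 0; heap: [0-2 ALLOC][3-41 FREE]
Op 2: free(a) -> (freed a); heap: [0-41 FREE]
Op 3: b = malloc(5) -> b = 0; heap: [0-4 ALLOC][5-41 FREE]
Op 4: b = realloc(b, 19) -> b = 0; heap: [0-18 ALLOC][19-41 FREE]
Op 5: c = malloc(12) -> c = 19; heap: [0-18 ALLOC][19-30 ALLOC][31-41 FREE]
free(c): c = 19 -> block [19-30 ALLOC]; mark free, coalesce with adjacent free neighbors -> [0-18 ALLOC][19-41 FREE]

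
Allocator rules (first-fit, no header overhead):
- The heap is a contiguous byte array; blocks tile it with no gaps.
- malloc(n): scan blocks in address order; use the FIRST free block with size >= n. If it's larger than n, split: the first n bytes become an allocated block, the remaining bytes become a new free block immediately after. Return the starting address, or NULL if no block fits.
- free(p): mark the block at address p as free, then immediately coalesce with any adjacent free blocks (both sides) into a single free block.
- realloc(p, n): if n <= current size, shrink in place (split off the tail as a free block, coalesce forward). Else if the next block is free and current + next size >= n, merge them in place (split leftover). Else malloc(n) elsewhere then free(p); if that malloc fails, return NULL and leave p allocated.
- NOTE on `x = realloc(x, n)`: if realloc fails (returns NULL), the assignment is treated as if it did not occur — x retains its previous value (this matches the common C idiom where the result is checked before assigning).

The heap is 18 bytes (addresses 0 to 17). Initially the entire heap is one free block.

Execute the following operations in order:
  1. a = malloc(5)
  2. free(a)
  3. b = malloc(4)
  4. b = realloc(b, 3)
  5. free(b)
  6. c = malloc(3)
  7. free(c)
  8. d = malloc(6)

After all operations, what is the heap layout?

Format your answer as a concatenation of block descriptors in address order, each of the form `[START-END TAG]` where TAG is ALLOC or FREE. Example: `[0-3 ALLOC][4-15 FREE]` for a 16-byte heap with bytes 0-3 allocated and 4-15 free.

Answer: [0-5 ALLOC][6-17 FREE]

Derivation:
Op 1: a = malloc(5) -> a = 0; heap: [0-4 ALLOC][5-17 FREE]
Op 2: free(a) -> (freed a); heap: [0-17 FREE]
Op 3: b = malloc(4) -> b = 0; heap: [0-3 ALLOC][4-17 FREE]
Op 4: b = realloc(b, 3) -> b = 0; heap: [0-2 ALLOC][3-17 FREE]
Op 5: free(b) -> (freed b); heap: [0-17 FREE]
Op 6: c = malloc(3) -> c = 0; heap: [0-2 ALLOC][3-17 FREE]
Op 7: free(c) -> (freed c); heap: [0-17 FREE]
Op 8: d = malloc(6) -> d = 0; heap: [0-5 ALLOC][6-17 FREE]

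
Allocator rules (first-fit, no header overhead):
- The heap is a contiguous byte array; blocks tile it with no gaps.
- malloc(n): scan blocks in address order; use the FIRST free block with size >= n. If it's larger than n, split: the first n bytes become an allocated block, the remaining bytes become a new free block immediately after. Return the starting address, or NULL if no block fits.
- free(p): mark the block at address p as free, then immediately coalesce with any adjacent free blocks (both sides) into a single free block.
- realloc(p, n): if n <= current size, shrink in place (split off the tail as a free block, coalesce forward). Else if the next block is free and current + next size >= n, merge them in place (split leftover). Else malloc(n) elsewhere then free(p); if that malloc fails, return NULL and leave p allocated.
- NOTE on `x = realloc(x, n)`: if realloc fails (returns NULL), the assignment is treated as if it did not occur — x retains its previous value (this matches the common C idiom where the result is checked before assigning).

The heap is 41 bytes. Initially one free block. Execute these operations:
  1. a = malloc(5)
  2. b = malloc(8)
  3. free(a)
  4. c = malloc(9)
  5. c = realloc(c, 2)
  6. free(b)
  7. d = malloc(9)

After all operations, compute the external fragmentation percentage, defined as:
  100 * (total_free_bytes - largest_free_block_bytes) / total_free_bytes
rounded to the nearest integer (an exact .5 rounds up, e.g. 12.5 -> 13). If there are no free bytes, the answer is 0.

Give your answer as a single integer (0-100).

Op 1: a = malloc(5) -> a = 0; heap: [0-4 ALLOC][5-40 FREE]
Op 2: b = malloc(8) -> b = 5; heap: [0-4 ALLOC][5-12 ALLOC][13-40 FREE]
Op 3: free(a) -> (freed a); heap: [0-4 FREE][5-12 ALLOC][13-40 FREE]
Op 4: c = malloc(9) -> c = 13; heap: [0-4 FREE][5-12 ALLOC][13-21 ALLOC][22-40 FREE]
Op 5: c = realloc(c, 2) -> c = 13; heap: [0-4 FREE][5-12 ALLOC][13-14 ALLOC][15-40 FREE]
Op 6: free(b) -> (freed b); heap: [0-12 FREE][13-14 ALLOC][15-40 FREE]
Op 7: d = malloc(9) -> d = 0; heap: [0-8 ALLOC][9-12 FREE][13-14 ALLOC][15-40 FREE]
Free blocks: [4 26] total_free=30 largest=26 -> 100*(30-26)/30 = 400/30 ≈ 13.333 -> rounds to 13

Answer: 13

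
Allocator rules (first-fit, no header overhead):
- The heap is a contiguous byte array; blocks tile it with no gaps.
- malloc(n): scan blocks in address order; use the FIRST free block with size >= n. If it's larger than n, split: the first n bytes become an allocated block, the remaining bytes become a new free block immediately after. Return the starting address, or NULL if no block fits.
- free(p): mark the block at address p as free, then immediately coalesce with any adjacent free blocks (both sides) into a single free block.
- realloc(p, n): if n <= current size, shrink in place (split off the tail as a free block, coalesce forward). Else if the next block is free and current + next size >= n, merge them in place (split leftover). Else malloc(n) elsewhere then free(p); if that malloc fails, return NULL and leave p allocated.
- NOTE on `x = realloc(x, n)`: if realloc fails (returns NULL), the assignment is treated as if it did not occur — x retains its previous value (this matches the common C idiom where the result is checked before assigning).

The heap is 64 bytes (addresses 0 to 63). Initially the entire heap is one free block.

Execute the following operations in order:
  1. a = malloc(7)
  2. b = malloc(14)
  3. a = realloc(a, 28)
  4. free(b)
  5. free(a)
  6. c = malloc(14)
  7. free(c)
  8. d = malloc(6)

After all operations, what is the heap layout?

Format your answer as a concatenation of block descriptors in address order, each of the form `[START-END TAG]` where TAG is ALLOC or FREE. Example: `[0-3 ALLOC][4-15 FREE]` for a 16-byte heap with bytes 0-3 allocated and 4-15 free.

Op 1: a = malloc(7) -> a = 0; heap: [0-6 ALLOC][7-63 FREE]
Op 2: b = malloc(14) -> b = 7; heap: [0-6 ALLOC][7-20 ALLOC][21-63 FREE]
Op 3: a = realloc(a, 28) -> a = 21; heap: [0-6 FREE][7-20 ALLOC][21-48 ALLOC][49-63 FREE]
Op 4: free(b) -> (freed b); heap: [0-20 FREE][21-48 ALLOC][49-63 FREE]
Op 5: free(a) -> (freed a); heap: [0-63 FREE]
Op 6: c = malloc(14) -> c = 0; heap: [0-13 ALLOC][14-63 FREE]
Op 7: free(c) -> (freed c); heap: [0-63 FREE]
Op 8: d = malloc(6) -> d = 0; heap: [0-5 ALLOC][6-63 FREE]

Answer: [0-5 ALLOC][6-63 FREE]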